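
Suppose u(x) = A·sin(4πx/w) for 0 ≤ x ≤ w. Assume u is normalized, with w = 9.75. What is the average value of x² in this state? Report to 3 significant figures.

⟨x²⟩ = ∫ x^2 |u|² dx over the full domain.
Evaluating both integrals, ⟨x²⟩ = -w^2/(32·π^2) + w^2/3.
Putting w = 9.75 gives 31.39.

⟨x^2⟩ ≈ 31.4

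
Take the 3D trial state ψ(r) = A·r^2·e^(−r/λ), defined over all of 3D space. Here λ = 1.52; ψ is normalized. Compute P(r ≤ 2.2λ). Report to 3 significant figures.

P ≈ 0.156

P = ∫ |ψ|² 4πr² dr over r ≤ 2.2λ.
The full normalization integral is A²·[45·π·λ^7/2] = 1, fixing A².
In terms of u = r/λ (A², 4π and the length scale all cancel between numerator and denominator), P = [∫_{0}^{2.2} u^6·e^(-2·u) du] / [∫_{0}^{∞} u^6·e^(-2·u) du].
An antiderivative of u^6·e^(-2·u) is -(4·u^6 + 12·u^5 + 30·u^4 + 60·u^3 + 90·u^2 + 90·u + 45)·e^(-2·u)/8; evaluating from 0 to 2.2 gives ≈ 0.87950, while the full integral is 45/8.
This evaluates to P = 0.1564.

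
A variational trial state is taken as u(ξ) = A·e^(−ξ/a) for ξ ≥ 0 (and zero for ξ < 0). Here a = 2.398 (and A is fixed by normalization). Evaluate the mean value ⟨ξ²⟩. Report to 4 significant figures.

⟨ξ^2⟩ ≈ 2.875

⟨ξ²⟩ = ∫ ξ^2 |u|² dξ over the full domain.
Recall ∫₀^∞ ξ^m e^(−ξ/β) dξ = m!·β^(m+1), since the A² factors cancel between numerator and denominator, ⟨ξ²⟩ = a^2/2.
Putting a = 2.398 gives 2.8752.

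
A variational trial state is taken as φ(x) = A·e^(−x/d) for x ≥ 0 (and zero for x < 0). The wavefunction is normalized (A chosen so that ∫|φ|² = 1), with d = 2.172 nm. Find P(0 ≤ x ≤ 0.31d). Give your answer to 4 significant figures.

|φ|² is the probability density, so P = ∫_{0}^{0.31d} |φ|² dx.
With A² fixed by ∫|φ|² = 1, i.e. A² = (d/2)^(−1), substitute and integrate.
In terms of u = x/d (A² and the length scale cancel between numerator and denominator), P = [∫_{0}^{0.31} e^(-2·u) du] / [∫_{0}^{∞} e^(-2·u) du].
An antiderivative of e^(-2·u) is -e^(-2·u)/2; evaluating from 0 to 0.31 gives 1/2 - e^(-31/50)/2, while the full integral is 1/2.
This works out to P = 0.46206.

P ≈ 0.4621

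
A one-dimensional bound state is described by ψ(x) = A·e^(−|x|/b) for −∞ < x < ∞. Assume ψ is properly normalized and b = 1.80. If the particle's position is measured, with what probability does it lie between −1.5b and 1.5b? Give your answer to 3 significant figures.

P = ∫_{−1.5b}^{1.5b} |ψ(x)|² dx.
With A² fixed by ∫|ψ|² = 1, i.e. A² = (b)^(−1), substitute and integrate.
By symmetry take twice the x ≥ 0 contribution in numerator and denominator; the 2's cancel. In terms of u = x/b (A² and the length scale cancel between numerator and denominator), P = [∫_{0}^{1.5} e^(-2·u) du] / [∫_{0}^{∞} e^(-2·u) du].
With ∫ e^(-2·u) du = -e^(-2·u)/2 + C, the region integral is 1/2 - e^(-3)/2 and the full one is 1/2.
This works out to P = 0.9502.

P ≈ 0.950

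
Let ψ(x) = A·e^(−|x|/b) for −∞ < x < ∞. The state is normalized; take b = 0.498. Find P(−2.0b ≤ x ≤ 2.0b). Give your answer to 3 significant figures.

P = ∫_{−2.0b}^{2.0b} |ψ(x)|² dx.
With A² fixed by ∫|ψ|² = 1, i.e. A² = (b)^(−1), substitute and integrate.
Both integrals are even about x = 0, so only the x ≥ 0 halves are needed (the factors of 2 cancel). In terms of u = x/b (A² and the length scale cancel between numerator and denominator), P = [∫_{0}^{2.0} e^(-2·u) du] / [∫_{0}^{∞} e^(-2·u) du].
An antiderivative of e^(-2·u) is -e^(-2·u)/2; evaluating from 0 to 2.0 gives 1/2 - e^(-4)/2, while the full integral is 1/2.
The result is P = 0.9817.

P ≈ 0.982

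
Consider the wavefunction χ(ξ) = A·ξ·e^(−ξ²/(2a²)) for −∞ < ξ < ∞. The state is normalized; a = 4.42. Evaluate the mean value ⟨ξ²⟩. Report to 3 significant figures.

⟨ξ^2⟩ ≈ 29.3

The expectation value is the |χ|²-weighted average of ξ^2: ∫ ξ^2|χ|² dξ.
With ∫_{−∞}^{∞} ξ^(2m) e^(−αξ²) dξ = (2m−1)!!·√π / (2^m α^(m+1/2)), the ratio of the moment integral to the normalization integral gives ⟨ξ²⟩ = 3·a^2/2.
Putting a = 4.42 gives 29.30.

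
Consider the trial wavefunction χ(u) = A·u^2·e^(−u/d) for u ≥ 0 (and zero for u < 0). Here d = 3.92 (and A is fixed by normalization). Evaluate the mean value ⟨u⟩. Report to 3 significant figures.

⟨u⟩ = ∫ u |χ|² du over the full domain.
With ∫₀^∞ u^5 e^(−αu) du = 5!/α^6, the ratio of the moment integral to the normalization integral gives ⟨u⟩ = 5·d/2.
Putting d = 3.92 gives 9.800.

⟨u⟩ ≈ 9.80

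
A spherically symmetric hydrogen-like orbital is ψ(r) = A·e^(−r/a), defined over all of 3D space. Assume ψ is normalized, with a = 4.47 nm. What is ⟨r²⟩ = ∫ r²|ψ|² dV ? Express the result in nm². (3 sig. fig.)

⟨r²⟩ = ∫ r^2 |ψ|² 4πr² dr over the full domain.
Since the A² factors cancel between numerator and denominator, ⟨r²⟩ = 3·a^2.
With a = 4.47, ⟨r^2⟩ = 59.94.

⟨r^2⟩ ≈ 59.9 nm^2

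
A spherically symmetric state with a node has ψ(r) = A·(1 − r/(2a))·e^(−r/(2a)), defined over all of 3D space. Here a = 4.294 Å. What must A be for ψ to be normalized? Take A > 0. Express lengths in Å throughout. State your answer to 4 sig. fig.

The normalization condition is ∫|ψ|² 4πr² dr = 1 from 0 to ∞.
(Spherical symmetry: dV = 4πr² dr.)
Carrying out the integral gives A² · 8·π·a^3.
Setting this equal to 1 gives A² = 1/(8·π·a^3).
Substituting a = 4.294 gives A² = 0.00050254, so A = 0.022417.

A ≈ 0.02242 Å^(-3/2)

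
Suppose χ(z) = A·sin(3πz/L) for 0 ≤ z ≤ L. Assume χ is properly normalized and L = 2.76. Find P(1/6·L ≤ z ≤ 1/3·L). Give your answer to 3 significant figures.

P ≈ 0.167

|χ|² is the probability density, so P = ∫_{1/6·L}^{1/3·L} |χ|² dz.
With A² fixed by ∫|χ|² = 1, i.e. A² = (L/2)^(−1), substitute and integrate.
Substituting u = z/L, A² and the length scale cancel in the ratio: P = ∫_{1/6}^{1/3} sin(3·π·u)^2 du / ∫_{0}^{1} sin(3·π·u)^2 du.
An antiderivative of sin(3·π·u)^2 is u/2 - sin(6·π·u)/(12·π); evaluating from 1/6 to 1/3 gives 1/12, while the full integral is 1/2.
The result is P = 1/6.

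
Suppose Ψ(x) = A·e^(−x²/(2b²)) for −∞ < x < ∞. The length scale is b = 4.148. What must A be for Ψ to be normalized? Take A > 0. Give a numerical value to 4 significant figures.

Normalization requires ∫|Ψ|² dx = 1, integrated from −∞ to ∞.
The integral (without the A² prefactor) comes out to √(π)·b.
So A² = (√(π)·b)^(−1).
Substituting b = 4.148 gives A² = 0.13601, so A = 0.36880.

A ≈ 0.3688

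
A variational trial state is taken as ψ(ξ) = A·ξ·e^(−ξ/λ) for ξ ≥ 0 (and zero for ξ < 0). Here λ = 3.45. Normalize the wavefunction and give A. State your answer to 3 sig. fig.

A ≈ 0.312

Require ∫ |ψ|² dξ = 1 over the whole domain.
With ∫₀^∞ ξ^2 e^(−αξ) dξ = 2!/α^3, carrying out the integral gives A² · λ^3/4.
Setting this equal to 1 gives A² = 1/(λ^3/4).
Substituting λ = 3.45 gives A² = 0.09741, so A = 0.3121.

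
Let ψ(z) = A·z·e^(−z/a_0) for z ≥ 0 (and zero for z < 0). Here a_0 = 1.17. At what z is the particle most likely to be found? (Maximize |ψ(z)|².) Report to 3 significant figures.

Set d/dz [|ψ(z)|²] = 0 and solve for z > 0.
Solving yields z = a_0.
With a_0 = 1.17, the most probable position is 1.170.

z ≈ 1.17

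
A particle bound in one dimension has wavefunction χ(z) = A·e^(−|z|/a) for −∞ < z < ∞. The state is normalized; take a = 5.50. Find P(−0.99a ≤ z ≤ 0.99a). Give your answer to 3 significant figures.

P = ∫_{−0.99a}^{0.99a} |χ(z)|² dz.
The normalization integral ∫|χ|²dz over the whole domain equals a·A², and A² cancels in the ratio.
Both integrals are even about z = 0, so only the z ≥ 0 halves are needed (the factors of 2 cancel). In terms of u = z/a (A² and the length scale cancel between numerator and denominator), P = [∫_{0}^{0.99} e^(-2·u) du] / [∫_{0}^{∞} e^(-2·u) du].
An antiderivative of e^(-2·u) is -e^(-2·u)/2; evaluating from 0 to 0.99 gives 1/2 - e^(-99/50)/2, while the full integral is 1/2.
This works out to P = 0.8619.

P ≈ 0.862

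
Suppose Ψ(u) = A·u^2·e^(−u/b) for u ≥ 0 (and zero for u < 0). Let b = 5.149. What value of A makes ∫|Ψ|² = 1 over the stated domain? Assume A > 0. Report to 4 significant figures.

A ≈ 0.01919

Require ∫ |Ψ|² du = 1 over the whole domain.
With Ψ = A·u^2·e^(−u/b), the integral evaluates to A²·[3·b^5/4].
Setting this equal to 1 gives A² = 1/(3·b^5/4).
With b = 5.149: A² = 0.00036840 and A = 0.019194.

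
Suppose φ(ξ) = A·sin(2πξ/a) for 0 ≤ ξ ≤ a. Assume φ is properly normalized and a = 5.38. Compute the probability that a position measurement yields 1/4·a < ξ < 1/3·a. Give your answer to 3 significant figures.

The probability is P = ∫ |φ|² dξ over [1/4·a, 1/3·a].
The normalization integral ∫|φ|²dξ over the whole domain equals a/2·A², and A² cancels in the ratio.
In terms of u = ξ/a (A² and the length scale cancel between numerator and denominator), P = [∫_{1/4}^{1/3} sin(2·π·u)^2 du] / [∫_{0}^{1} sin(2·π·u)^2 du].
An antiderivative of sin(2·π·u)^2 is u/2 - sin(4·π·u)/(8·π); evaluating from 1/4 to 1/3 gives √(3)/(16·π) + 1/24, while the full integral is 1/2.
Evaluating gives P = (√(3)/8 + π/12)/π.

P ≈ 0.152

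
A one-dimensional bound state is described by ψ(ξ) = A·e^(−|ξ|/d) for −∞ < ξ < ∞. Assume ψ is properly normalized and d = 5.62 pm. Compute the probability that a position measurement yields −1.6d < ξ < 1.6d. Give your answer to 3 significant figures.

The probability is P = ∫ |ψ|² dξ over [−1.6d, 1.6d].
The normalization integral ∫|ψ|²dξ over the whole domain equals d·A², and A² cancels in the ratio.
By symmetry take twice the ξ ≥ 0 contribution in numerator and denominator; the 2's cancel. In terms of u = ξ/d (A² and the length scale cancel between numerator and denominator), P = [∫_{0}^{1.6} e^(-2·u) du] / [∫_{0}^{∞} e^(-2·u) du].
Using ∫ e^(-2·u) du = -e^(-2·u)/2, the numerator is 1/2 - e^(-16/5)/2 and the denominator is 1/2.
The result is P = 0.9592.

P ≈ 0.959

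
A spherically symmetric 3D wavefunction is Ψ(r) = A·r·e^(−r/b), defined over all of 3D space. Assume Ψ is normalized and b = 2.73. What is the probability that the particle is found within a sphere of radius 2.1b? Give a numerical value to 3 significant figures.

With dV = 4πr²dr, the probability is ∫|Ψ|² dV over r ≤ 2.1b.
Normalization gives A² = 1/(3·π·b^5).
Substituting u = r/b, A², 4π and the length scale all cancel in the ratio: P = ∫_{0}^{2.1} u^4·e^(-2·u) du / ∫_{0}^{∞} u^4·e^(-2·u) du.
Using ∫ u^4·e^(-2·u) du = -(u^4/2 + u^3 + 3·u^2/2 + 3·u/2 + 3/4)·e^(-2·u), the numerator is ≈ 0.30763 and the denominator is 3/4.
Taking the ratio yields P = 0.4102.

P ≈ 0.410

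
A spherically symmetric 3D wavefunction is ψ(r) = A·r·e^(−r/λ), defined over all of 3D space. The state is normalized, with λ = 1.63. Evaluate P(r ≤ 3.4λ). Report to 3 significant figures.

With dV = 4πr²dr, the probability is ∫|ψ|² dV over r ≤ 3.4λ.
A² is fixed by ∫₀^∞ 4πr²|ψ|² dr = 1, i.e. A² = (3·π·λ^5)^(−1).
Substituting u = r/λ, A², 4π and the length scale all cancel in the ratio: P = ∫_{0}^{3.4} u^4·e^(-2·u) du / ∫_{0}^{∞} u^4·e^(-2·u) du.
An antiderivative of u^4·e^(-2·u) is -(u^4/2 + u^3 + 3·u^2/2 + 3·u/2 + 3/4)·e^(-2·u); evaluating from 0 to 3.4 gives ≈ 0.60598, while the full integral is 3/4.
Taking the ratio yields P = 0.8080.

P ≈ 0.808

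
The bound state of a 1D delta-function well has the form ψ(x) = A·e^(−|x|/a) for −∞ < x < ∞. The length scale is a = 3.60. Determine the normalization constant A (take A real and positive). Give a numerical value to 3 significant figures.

Require ∫ |ψ|² dx = 1 over the whole domain.
∫|ψ|² dx = A²·(a).
Setting this equal to 1 gives A² = 1/(a).
Substituting a = 3.60 gives A² = 0.2778, so A = 0.5270.

A ≈ 0.527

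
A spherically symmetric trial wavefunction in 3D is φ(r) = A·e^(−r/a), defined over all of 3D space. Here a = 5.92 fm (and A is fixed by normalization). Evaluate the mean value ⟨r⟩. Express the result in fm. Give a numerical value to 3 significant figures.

The expectation value is the |φ|²-weighted average of r: ∫ r|φ|² 4πr² dr.
The ratio of the moment integral to the normalization integral gives ⟨r⟩ = 3·a/2.
Putting a = 5.92 gives 8.880.

⟨r⟩ ≈ 8.88 fm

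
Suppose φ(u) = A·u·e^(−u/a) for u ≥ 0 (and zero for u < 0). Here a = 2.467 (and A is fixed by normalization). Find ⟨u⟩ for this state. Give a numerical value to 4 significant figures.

⟨u⟩ ≈ 3.701

The expectation value is the |φ|²-weighted average of u: ∫ u|φ|² du.
With ∫₀^∞ u^3 e^(−αu) du = 3!/α^4, evaluating both integrals, ⟨u⟩ = 3·a/2.
Putting a = 2.467 gives 3.7005.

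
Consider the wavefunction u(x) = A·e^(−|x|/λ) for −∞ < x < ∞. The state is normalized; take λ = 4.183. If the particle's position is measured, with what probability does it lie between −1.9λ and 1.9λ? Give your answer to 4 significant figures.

P ≈ 0.9776

The probability is P = ∫ |u|² dx over [−1.9λ, 1.9λ].
The normalization integral ∫|u|²dx over the whole domain equals λ·A², and A² cancels in the ratio.
Both integrals are even about x = 0, so only the x ≥ 0 halves are needed (the factors of 2 cancel). Substituting t = x/λ, A² and the length scale cancel in the ratio: P = ∫_{0}^{1.9} e^(-2·t) dt / ∫_{0}^{∞} e^(-2·t) dt.
Using ∫ e^(-2·t) dt = -e^(-2·t)/2, the numerator is 1/2 - e^(-19/5)/2 and the denominator is 1/2.
The result is P = 0.97763.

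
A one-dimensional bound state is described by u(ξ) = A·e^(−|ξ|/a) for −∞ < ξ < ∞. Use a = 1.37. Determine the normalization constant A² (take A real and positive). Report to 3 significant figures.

A^2 ≈ 0.730

Normalization requires ∫|u|² dξ = 1, integrated from −∞ to ∞.
∫|u|² dξ = A²·(a).
Substituting a = 1.37 gives A² = 0.7299, so A = 0.8544.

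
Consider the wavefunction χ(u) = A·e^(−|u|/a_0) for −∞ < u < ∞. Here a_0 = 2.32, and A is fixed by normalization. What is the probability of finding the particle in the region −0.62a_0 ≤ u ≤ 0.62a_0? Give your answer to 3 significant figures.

P ≈ 0.711

|χ|² is the probability density, so P = ∫_{−0.62a_0}^{0.62a_0} |χ|² du.
The normalization integral ∫|χ|²du over the whole domain equals a_0·A², and A² cancels in the ratio.
By symmetry take twice the u ≥ 0 contribution in numerator and denominator; the 2's cancel. In terms of t = u/a_0 (A² and the length scale cancel between numerator and denominator), P = [∫_{0}^{0.62} e^(-2·t) dt] / [∫_{0}^{∞} e^(-2·t) dt].
An antiderivative of e^(-2·t) is -e^(-2·t)/2; evaluating from 0 to 0.62 gives 1/2 - e^(-31/25)/2, while the full integral is 1/2.
Taking the ratio, P = 0.7106.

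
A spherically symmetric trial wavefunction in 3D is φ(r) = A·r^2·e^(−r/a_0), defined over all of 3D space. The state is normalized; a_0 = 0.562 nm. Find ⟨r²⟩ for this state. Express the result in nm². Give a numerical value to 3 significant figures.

By definition ⟨r²⟩ = ∫ r^2 |φ(r)|² 4πr² dr.
Using ∫₀^∞ rⁿ e^(−αr) dr = n!/αⁿ⁺¹, the ratio of the moment integral to the normalization integral gives ⟨r²⟩ = 14·a_0^2.
With a_0 = 0.562, ⟨r^2⟩ = 4.422.

⟨r^2⟩ ≈ 4.42 nm^2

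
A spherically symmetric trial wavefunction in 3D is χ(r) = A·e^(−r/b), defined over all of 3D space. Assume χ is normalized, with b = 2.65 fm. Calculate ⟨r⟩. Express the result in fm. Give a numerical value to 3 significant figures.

⟨r⟩ = ∫ r |χ|² 4πr² dr over the full domain.
With ∫₀^∞ r^3 e^(−αr) dr = 3!/α^4, the ratio of the moment integral to the normalization integral gives ⟨r⟩ = 3·b/2.
Putting b = 2.65 gives 3.975.

⟨r⟩ ≈ 3.98 fm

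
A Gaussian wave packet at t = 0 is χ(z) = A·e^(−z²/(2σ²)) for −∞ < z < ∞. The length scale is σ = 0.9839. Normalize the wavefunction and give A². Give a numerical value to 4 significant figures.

Require ∫ |χ|² dz = 1 over the whole domain.
With ∫_{−∞}^{∞} z^(2m) e^(−αz²) dz = (2m−1)!!·√π / (2^m α^(m+1/2)), carrying out the integral gives A² · √(π)·σ.
So A² = (√(π)·σ)^(−1).
Plugging in σ = 0.9839 yields A = 0.75725.

A^2 ≈ 0.5734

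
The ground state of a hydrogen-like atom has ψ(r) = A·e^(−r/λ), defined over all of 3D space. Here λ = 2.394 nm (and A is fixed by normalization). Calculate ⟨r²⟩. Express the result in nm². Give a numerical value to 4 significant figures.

⟨r^2⟩ ≈ 17.19 nm^2

⟨r²⟩ = ∫ r^2 |ψ|² 4πr² dr over the full domain.
Since the A² factors cancel between numerator and denominator, ⟨r²⟩ = 3·λ^2.
With λ = 2.394, ⟨r^2⟩ = 17.194.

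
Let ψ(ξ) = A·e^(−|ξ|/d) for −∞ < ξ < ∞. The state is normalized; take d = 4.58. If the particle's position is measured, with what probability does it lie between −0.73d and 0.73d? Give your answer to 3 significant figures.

P = ∫_{−0.73d}^{0.73d} |ψ(ξ)|² dξ.
The normalization integral ∫|ψ|²dξ over the whole domain equals d·A², and A² cancels in the ratio.
Both integrals are even about ξ = 0, so only the ξ ≥ 0 halves are needed (the factors of 2 cancel). Substituting u = ξ/d, A² and the length scale cancel in the ratio: P = ∫_{0}^{0.73} e^(-2·u) du / ∫_{0}^{∞} e^(-2·u) du.
Using ∫ e^(-2·u) du = -e^(-2·u)/2, the numerator is 1/2 - e^(-73/50)/2 and the denominator is 1/2.
Taking the ratio, P = 0.7678.

P ≈ 0.768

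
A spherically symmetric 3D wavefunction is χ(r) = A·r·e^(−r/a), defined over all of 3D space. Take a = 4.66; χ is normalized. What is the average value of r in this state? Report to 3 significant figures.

⟨r⟩ = ∫ r |χ|² 4πr² dr over the full domain.
Evaluating both integrals, ⟨r⟩ = 5·a/2.
With a = 4.66, ⟨r⟩ = 11.65.

⟨r⟩ ≈ 11.7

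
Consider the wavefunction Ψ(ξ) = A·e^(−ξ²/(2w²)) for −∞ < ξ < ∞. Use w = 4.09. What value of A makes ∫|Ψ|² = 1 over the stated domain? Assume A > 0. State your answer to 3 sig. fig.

A ≈ 0.371

Normalization requires ∫|Ψ|² dξ = 1, integrated from −∞ to ∞.
∫|Ψ|² dξ = A²·(√(π)·w).
So A² = (√(π)·w)^(−1).
Substituting w = 4.09 gives A² = 0.1379, so A = 0.3714.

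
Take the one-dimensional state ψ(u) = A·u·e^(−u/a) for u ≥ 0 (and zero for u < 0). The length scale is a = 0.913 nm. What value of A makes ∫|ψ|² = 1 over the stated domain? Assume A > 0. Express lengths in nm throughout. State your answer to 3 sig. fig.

Normalization requires ∫|ψ|² du = 1, integrated from 0 to ∞.
Using ∫₀^∞ uⁿ e^(−αu) du = n!/αⁿ⁺¹, the integral (without the A² prefactor) comes out to a^3/4.
Plugging in a = 0.913 yields A = 2.293.

A ≈ 2.29 nm^(-3/2)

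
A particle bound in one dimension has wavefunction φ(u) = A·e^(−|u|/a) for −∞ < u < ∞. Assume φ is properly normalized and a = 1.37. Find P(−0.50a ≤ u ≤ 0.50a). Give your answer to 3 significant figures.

P ≈ 0.632

|φ|² is the probability density, so P = ∫_{−0.50a}^{0.50a} |φ|² du.
The normalization integral ∫|φ|²du over the whole domain equals a·A², and A² cancels in the ratio.
By symmetry take twice the u ≥ 0 contribution in numerator and denominator; the 2's cancel. Substituting t = u/a, A² and the length scale cancel in the ratio: P = ∫_{0}^{0.50} e^(-2·t) dt / ∫_{0}^{∞} e^(-2·t) dt.
An antiderivative of e^(-2·t) is -e^(-2·t)/2; evaluating from 0 to 0.50 gives 1/2 - e^(-1)/2, while the full integral is 1/2.
Evaluating gives P = 0.6321.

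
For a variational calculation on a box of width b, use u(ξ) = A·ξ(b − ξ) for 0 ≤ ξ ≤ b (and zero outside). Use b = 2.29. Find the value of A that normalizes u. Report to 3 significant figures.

We need A² ∫|f|² dξ = 1, taking the integral from 0 to b.
Expanding the polynomial and integrating term by term, the integral (without the A² prefactor) comes out to b^5/30.
So A² = (b^5/30)^(−1).
Plugging in b = 2.29 yields A = 0.6902.

A ≈ 0.690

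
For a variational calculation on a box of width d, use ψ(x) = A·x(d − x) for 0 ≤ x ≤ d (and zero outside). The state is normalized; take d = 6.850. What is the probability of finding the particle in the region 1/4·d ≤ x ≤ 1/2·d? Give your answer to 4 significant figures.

P ≈ 0.3965

|ψ|² is the probability density, so P = ∫_{1/4·d}^{1/2·d} |ψ|² dx.
With A² fixed by ∫|ψ|² = 1, i.e. A² = (d^5/30)^(−1), substitute and integrate.
Substituting u = x/d, A² and the length scale cancel in the ratio: P = ∫_{1/4}^{1/2} u^2·(1 - u)^2 du / ∫_{0}^{1} u^2·(1 - u)^2 du.
Using ∫ u^2·(1 - u)^2 du = u^3·(6·u^2 - 15·u + 10)/30, the numerator is ≈ 0.0132161 and the denominator is 1/30.
Taking the ratio, P = 203/512.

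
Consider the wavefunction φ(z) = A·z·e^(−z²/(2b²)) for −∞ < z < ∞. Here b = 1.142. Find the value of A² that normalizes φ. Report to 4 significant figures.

The normalization condition is ∫|φ|² dz = 1 from −∞ to ∞.
With ∫_{−∞}^{∞} z^(2m) e^(−αz²) dz = (2m−1)!!·√π / (2^m α^(m+1/2)), carrying out the integral gives A² · √(π)·b^3/2.
Plugging in b = 1.142 yields A = 0.87042.

A^2 ≈ 0.7576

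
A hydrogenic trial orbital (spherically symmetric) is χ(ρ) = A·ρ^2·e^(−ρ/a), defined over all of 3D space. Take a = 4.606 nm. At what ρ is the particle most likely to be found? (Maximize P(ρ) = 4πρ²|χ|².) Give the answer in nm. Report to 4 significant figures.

ρ ≈ 13.82 nm

Differentiate P(ρ) = 4πρ²|χ|² with respect to ρ and set to zero.
This gives ρ = 3·a.
With a = 4.606, the most probable radial distance is 13.818 nm.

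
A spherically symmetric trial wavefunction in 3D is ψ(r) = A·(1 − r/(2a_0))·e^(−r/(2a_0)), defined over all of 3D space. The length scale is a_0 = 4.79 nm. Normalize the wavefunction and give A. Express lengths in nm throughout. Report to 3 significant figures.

We need A² ∫|f|² 4πr² dr = 1, taking the integral from 0 to ∞.
In 3D with spherical symmetry the volume element is 4πr² dr.
Using ∫₀^∞ rⁿ e^(−αr) dr = n!/αⁿ⁺¹, the integral (without the A² prefactor) comes out to 8·π·a_0^3.
Setting this equal to 1 gives A² = 1/(8·π·a_0^3).
Plugging in a_0 = 4.79 yields A = 0.01903.

A ≈ 0.0190 nm^(-3/2)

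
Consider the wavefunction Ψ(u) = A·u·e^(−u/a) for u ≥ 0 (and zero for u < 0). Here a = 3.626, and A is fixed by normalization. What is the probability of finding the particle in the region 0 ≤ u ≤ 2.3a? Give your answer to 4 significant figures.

|Ψ|² is the probability density, so P = ∫_{0}^{2.3a} |Ψ|² du.
Since A² = 1/(a^3/4), this is the region integral divided by the full normalization integral.
Substituting t = u/a, A² and the length scale cancel in the ratio: P = ∫_{0}^{2.3} t^2·e^(-2·t) dt / ∫_{0}^{∞} t^2·e^(-2·t) dt.
With ∫ t^2·e^(-2·t) dt = -(2·t^2 + 2·t + 1)·e^(-2·t)/4 + C, the region integral is 1/4 - 809·e^(-23/5)/200 and the full one is 1/4.
Evaluating gives P = 0.83736.

P ≈ 0.8374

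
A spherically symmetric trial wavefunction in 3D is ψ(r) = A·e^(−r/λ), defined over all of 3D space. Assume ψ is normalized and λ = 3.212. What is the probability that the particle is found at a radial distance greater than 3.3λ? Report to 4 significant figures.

Integrate the radial probability density 4πr²|ψ|² over r > 3.3λ.
The full normalization integral is A²·[π·λ^3] = 1, fixing A².
Substituting u = r/λ, A², 4π and the length scale all cancel in the ratio: P = ∫_{3.3}^{∞} u^2·e^(-2·u) du / ∫_{0}^{∞} u^2·e^(-2·u) du.
With ∫ u^2·e^(-2·u) du = -(2·u^2 + 2·u + 1)·e^(-2·u)/4 + C, the region integral is 1469·e^(-33/5)/200 and the full one is 1/4.
The region integral divided by the full integral gives P = 0.039968.

P ≈ 0.03997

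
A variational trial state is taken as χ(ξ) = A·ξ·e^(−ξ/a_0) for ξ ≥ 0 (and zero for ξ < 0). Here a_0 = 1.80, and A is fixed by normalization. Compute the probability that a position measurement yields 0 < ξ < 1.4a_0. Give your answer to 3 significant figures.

|χ|² is the probability density, so P = ∫_{0}^{1.4a_0} |χ|² dξ.
The normalization integral ∫|χ|²dξ over the whole domain equals a_0^3/4·A², and A² cancels in the ratio.
Let u = ξ/a_0; then A² and the length scale cancel, so P = ∫_{0}^{1.4} u^2·e^(-2·u) du ÷ ∫_{0}^{∞} u^2·e^(-2·u) du.
An antiderivative of u^2·e^(-2·u) is -(2·u^2 + 2·u + 1)·e^(-2·u)/4; evaluating from 0 to 1.4 gives 1/4 - 193·e^(-14/5)/100, while the full integral is 1/4.
The result is P = 0.5305.

P ≈ 0.531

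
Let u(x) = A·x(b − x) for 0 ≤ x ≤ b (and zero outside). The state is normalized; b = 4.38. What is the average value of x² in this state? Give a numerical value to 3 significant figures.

⟨x^2⟩ ≈ 5.48

⟨x²⟩ = ∫ x^2 |u|² dx over the full domain.
Expanding the polynomial and integrating term by term, the ratio of the moment integral to the normalization integral gives ⟨x²⟩ = 2·b^2/7.
Putting b = 4.38 gives 5.481.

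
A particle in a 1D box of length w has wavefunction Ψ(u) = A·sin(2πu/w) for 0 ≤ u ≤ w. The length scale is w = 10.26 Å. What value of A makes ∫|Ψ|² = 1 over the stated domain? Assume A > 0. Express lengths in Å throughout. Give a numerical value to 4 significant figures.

A ≈ 0.4415 Å^(-1/2)

The normalization condition is ∫|Ψ|² du = 1 from 0 to w.
With ∫₀^w sin²(nπu/w) du = w/2, ∫|Ψ|² du = A²·(w/2).
So A² = (w/2)^(−1).
Plugging in w = 10.26 yields A = 0.44151.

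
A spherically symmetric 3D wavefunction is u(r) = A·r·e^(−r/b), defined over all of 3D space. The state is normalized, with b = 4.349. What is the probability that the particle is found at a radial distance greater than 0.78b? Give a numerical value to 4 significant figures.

P ≈ 0.9785

Integrate the radial probability density 4πr²|u|² over r > 0.78b.
Normalization gives A² = 1/(3·π·b^5).
Substituting t = r/b, A², 4π and the length scale all cancel in the ratio: P = ∫_{0.78}^{∞} t^4·e^(-2·t) dt / ∫_{0}^{∞} t^4·e^(-2·t) dt.
Using ∫ t^4·e^(-2·t) dt = -(t^4/2 + t^3 + 3·t^2/2 + 3·t/2 + 3/4)·e^(-2·t), the numerator is ≈ 0.733843 and the denominator is 3/4.
This evaluates to P = 0.97846.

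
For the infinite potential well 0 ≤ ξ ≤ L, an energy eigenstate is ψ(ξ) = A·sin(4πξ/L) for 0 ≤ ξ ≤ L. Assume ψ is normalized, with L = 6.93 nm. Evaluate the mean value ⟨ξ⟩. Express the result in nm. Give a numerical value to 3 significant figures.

By definition ⟨ξ⟩ = ∫ ξ |ψ(ξ)|² dξ.
With ∫₀^L sin²(nπξ/L) dξ = L/2, since the A² factors cancel between numerator and denominator, ⟨ξ⟩ = L/2.
With L = 6.93, ⟨ξ⟩ = 3.465.

⟨ξ⟩ ≈ 3.47 nm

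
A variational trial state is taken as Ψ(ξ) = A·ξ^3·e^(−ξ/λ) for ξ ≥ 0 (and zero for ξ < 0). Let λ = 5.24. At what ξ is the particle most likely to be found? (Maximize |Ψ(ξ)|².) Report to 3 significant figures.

The maximum of |Ψ(ξ)|² occurs where its derivative vanishes.
This gives ξ = 3·λ.
With λ = 5.24, the most probable position is 15.72.

ξ ≈ 15.7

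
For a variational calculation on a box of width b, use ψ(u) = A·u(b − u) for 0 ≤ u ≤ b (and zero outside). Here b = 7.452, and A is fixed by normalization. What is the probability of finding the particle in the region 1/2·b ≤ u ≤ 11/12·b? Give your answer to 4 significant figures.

P = ∫_{1/2·b}^{11/12·b} |ψ(u)|² du.
Since A² = 1/(b^5/30), this is the region integral divided by the full normalization integral.
Let t = u/b; then A² and the length scale cancel, so P = ∫_{1/2}^{11/12} t^2·(1 - t)^2 dt ÷ ∫_{0}^{1} t^2·(1 - t)^2 dt.
An antiderivative of t^2·(1 - t)^2 is t^3·(6·t^2 - 15·t + 10)/30; evaluating from 1/2 to 11/12 gives ≈ 0.0164971, while the full integral is 1/30.
Taking the ratio, P = 0.49491.

P ≈ 0.4949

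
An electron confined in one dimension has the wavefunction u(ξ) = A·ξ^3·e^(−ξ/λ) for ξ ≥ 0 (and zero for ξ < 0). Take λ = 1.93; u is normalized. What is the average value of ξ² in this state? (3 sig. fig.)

The expectation value is the |u|²-weighted average of ξ^2: ∫ ξ^2|u|² dξ.
With ∫₀^∞ ξ^8 e^(−αξ) dξ = 8!/α^9, evaluating both integrals, ⟨ξ²⟩ = 14·λ^2.
Putting λ = 1.93 gives 52.15.

⟨ξ^2⟩ ≈ 52.1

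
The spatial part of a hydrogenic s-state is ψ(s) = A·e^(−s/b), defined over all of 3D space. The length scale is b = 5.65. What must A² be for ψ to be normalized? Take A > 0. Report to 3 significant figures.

A^2 ≈ 0.00176

Require ∫ |ψ|² 4πs² ds = 1 over the whole domain.
The angular integral contributes 4π, leaving ∫₀^∞ s²|ψ|² ds.
Using ∫₀^∞ sⁿ e^(−αs) ds = n!/αⁿ⁺¹, ∫|ψ|² 4πs² ds = A²·(π·b^3).
Plugging in b = 5.65 yields A = 0.04201.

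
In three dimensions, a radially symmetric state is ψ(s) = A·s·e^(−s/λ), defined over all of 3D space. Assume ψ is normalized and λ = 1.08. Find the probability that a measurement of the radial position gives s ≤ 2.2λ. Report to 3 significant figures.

P ≈ 0.449

P = ∫ |ψ|² 4πs² ds over s ≤ 2.2λ.
A² is fixed by ∫₀^∞ 4πs²|ψ|² ds = 1, i.e. A² = (3·π·λ^5)^(−1).
In terms of u = s/λ (A², 4π and the length scale all cancel between numerator and denominator), P = [∫_{0}^{2.2} u^4·e^(-2·u) du] / [∫_{0}^{∞} u^4·e^(-2·u) du].
An antiderivative of u^4·e^(-2·u) is -(u^4/2 + u^3 + 3·u^2/2 + 3·u/2 + 3/4)·e^(-2·u); evaluating from 0 to 2.2 gives ≈ 0.33661, while the full integral is 3/4.
This evaluates to P = 0.4488.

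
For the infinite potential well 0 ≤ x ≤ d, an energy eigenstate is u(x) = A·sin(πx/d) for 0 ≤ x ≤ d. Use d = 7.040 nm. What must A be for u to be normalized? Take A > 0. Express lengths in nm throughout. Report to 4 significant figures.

A ≈ 0.5330 nm^(-1/2)

The normalization condition is ∫|u|² dx = 1 from 0 to d.
With ∫₀^d sin²(nπx/d) dx = d/2, carrying out the integral gives A² · d/2.
With d = 7.040: A² = 0.28409 and A = 0.53300.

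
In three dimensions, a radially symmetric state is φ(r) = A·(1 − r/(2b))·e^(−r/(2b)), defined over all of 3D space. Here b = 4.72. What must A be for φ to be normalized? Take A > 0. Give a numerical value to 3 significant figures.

The normalization condition is ∫|φ|² 4πr² dr = 1 from 0 to ∞.
The angular integral contributes 4π, leaving ∫₀^∞ r²|φ|² dr.
The integral (without the A² prefactor) comes out to 8·π·b^3.
Setting this equal to 1 gives A² = 1/(8·π·b^3).
Substituting b = 4.72 gives A² = 0.0003784, so A = 0.01945.

A ≈ 0.0195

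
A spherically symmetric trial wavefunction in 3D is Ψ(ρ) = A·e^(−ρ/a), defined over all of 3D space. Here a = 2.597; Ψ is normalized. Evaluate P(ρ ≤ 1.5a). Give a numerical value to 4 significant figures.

P ≈ 0.5768

Integrate the radial probability density 4πρ²|Ψ|² over ρ ≤ 1.5a.
A² is fixed by ∫₀^∞ 4πρ²|Ψ|² dρ = 1, i.e. A² = (π·a^3)^(−1).
In terms of u = ρ/a (A², 4π and the length scale all cancel between numerator and denominator), P = [∫_{0}^{1.5} u^2·e^(-2·u) du] / [∫_{0}^{∞} u^2·e^(-2·u) du].
An antiderivative of u^2·e^(-2·u) is -(2·u^2 + 2·u + 1)·e^(-2·u)/4; evaluating from 0 to 1.5 gives 1/4 - 17·e^(-3)/8, while the full integral is 1/4.
This evaluates to P = 0.57681.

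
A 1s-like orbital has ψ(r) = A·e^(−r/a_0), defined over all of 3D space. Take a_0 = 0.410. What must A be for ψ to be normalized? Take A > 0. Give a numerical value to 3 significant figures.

A ≈ 2.15

The normalization condition is ∫|ψ|² 4πr² dr = 1 from 0 to ∞.
In 3D with spherical symmetry the volume element is 4πr² dr.
Carrying out the integral gives A² · π·a_0^3.
Setting this equal to 1 gives A² = 1/(π·a_0^3).
Plugging in a_0 = 0.410 yields A = 2.149.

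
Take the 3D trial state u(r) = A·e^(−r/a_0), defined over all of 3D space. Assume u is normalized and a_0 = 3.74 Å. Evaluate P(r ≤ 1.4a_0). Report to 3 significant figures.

P ≈ 0.531

Integrate the radial probability density 4πr²|u|² over r ≤ 1.4a_0.
A² is fixed by ∫₀^∞ 4πr²|u|² dr = 1, i.e. A² = (π·a_0^3)^(−1).
Let t = r/a_0; then A², 4π and the length scale all cancel, so P = ∫_{0}^{1.4} t^2·e^(-2·t) dt ÷ ∫_{0}^{∞} t^2·e^(-2·t) dt.
With ∫ t^2·e^(-2·t) dt = -(2·t^2 + 2·t + 1)·e^(-2·t)/4 + C, the region integral is 1/4 - 193·e^(-14/5)/100 and the full one is 1/4.
This evaluates to P = 0.5305.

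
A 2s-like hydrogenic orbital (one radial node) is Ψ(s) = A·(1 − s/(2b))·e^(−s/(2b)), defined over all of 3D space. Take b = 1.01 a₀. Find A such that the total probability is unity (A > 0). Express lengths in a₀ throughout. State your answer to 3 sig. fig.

The normalization condition is ∫|Ψ|² 4πs² ds = 1 from 0 to ∞.
The angular integral contributes 4π, leaving ∫₀^∞ s²|Ψ|² ds.
The integral (without the A² prefactor) comes out to 8·π·b^3.
Substituting b = 1.01 gives A² = 0.03862, so A = 0.1965.

A ≈ 0.197 a₀^(-3/2)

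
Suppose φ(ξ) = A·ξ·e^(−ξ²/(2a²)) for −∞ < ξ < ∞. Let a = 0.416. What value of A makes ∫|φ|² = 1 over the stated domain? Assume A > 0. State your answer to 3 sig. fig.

A ≈ 3.96

We need A² ∫|f|² dξ = 1, taking the integral from −∞ to ∞.
Differentiating ∫e^(−αξ²) dξ = √(π/α) under α to get the higher moments, carrying out the integral gives A² · √(π)·a^3/2.
Plugging in a = 0.416 yields A = 3.959.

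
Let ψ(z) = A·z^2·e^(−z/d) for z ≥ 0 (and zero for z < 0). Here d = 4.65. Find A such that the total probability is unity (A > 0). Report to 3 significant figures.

Normalization requires ∫|ψ|² dz = 1, integrated from 0 to ∞.
∫|ψ|² dz = A²·(3·d^5/4).
Substituting d = 4.65 gives A² = 0.0006133, so A = 0.02476.

A ≈ 0.0248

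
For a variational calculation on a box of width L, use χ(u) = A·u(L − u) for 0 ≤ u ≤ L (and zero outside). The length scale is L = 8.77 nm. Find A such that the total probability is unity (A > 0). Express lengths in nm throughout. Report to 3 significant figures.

The normalization condition is ∫|χ|² du = 1 from 0 to L.
Expanding the polynomial and integrating term by term, the integral (without the A² prefactor) comes out to L^5/30.
Setting this equal to 1 gives A² = 1/(L^5/30).
With L = 8.77: A² = 0.0005783 and A = 0.02405.

A ≈ 0.0240 nm^(-5/2)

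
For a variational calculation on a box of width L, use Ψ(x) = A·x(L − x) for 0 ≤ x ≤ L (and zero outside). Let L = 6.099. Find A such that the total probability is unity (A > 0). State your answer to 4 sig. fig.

A ≈ 0.05962

Normalization requires ∫|Ψ|² dx = 1, integrated from 0 to L.
Expanding the polynomial and integrating term by term, ∫|Ψ|² dx = A²·(L^5/30).
Substituting L = 6.099 gives A² = 0.0035549, so A = 0.059623.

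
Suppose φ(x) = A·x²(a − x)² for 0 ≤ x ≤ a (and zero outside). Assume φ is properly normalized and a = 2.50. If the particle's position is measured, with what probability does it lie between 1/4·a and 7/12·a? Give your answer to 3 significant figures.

|φ|² is the probability density, so P = ∫_{1/4·a}^{7/12·a} |φ|² dx.
With A² fixed by ∫|φ|² = 1, i.e. A² = (a^9/630)^(−1), substitute and integrate.
Substituting u = x/a, A² and the length scale cancel in the ratio: P = ∫_{1/4}^{7/12} u^4·(1 - u)^4 du / ∫_{0}^{1} u^4·(1 - u)^4 du.
An antiderivative of u^4·(1 - u)^4 is u^5·(70·u^4 - 315·u^3 + 540·u^2 - 420·u + 126)/630; evaluating from 1/4 to 7/12 gives ≈ 0.0010298, while the full integral is 1/630.
Taking the ratio, P = 0.6487.

P ≈ 0.649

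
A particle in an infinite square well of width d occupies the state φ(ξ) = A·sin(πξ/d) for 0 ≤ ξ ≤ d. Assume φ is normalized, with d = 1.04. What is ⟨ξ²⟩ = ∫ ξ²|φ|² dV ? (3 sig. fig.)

The expectation value is the |φ|²-weighted average of ξ^2: ∫ ξ^2|φ|² dξ.
With ∫₀^d sin²(nπξ/d) dξ = d/2, since the A² factors cancel between numerator and denominator, ⟨ξ²⟩ = -d^2/(2·π^2) + d^2/3.
With d = 1.04, ⟨ξ^2⟩ = 0.3057.

⟨ξ^2⟩ ≈ 0.306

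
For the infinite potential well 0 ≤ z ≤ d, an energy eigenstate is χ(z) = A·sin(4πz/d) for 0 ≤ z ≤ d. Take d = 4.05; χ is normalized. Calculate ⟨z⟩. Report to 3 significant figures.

⟨z⟩ = ∫ z |χ|² dz over the full domain.
Using sin²θ = (1 − cos 2θ)/2, the ratio of the moment integral to the normalization integral gives ⟨z⟩ = d/2.
Putting d = 4.05 gives 2.025.

⟨z⟩ ≈ 2.03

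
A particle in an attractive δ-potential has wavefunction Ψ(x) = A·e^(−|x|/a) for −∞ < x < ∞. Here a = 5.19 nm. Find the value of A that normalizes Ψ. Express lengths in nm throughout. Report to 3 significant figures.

Normalization requires ∫|Ψ|² dx = 1, integrated from −∞ to ∞.
With ∫₀^∞ x^0 e^(−αx) dx = 0!/α^1, the integral (without the A² prefactor) comes out to a.
Setting this equal to 1 gives A² = 1/(a).
With a = 5.19: A² = 0.1927 and A = 0.4390.

A ≈ 0.439 nm^(-1/2)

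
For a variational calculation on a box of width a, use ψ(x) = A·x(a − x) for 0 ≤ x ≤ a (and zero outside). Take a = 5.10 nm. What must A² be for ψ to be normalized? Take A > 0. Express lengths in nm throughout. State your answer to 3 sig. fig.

A^2 ≈ 0.00870 nm^(-5)

We need A² ∫|f|² dx = 1, taking the integral from 0 to a.
Expanding the polynomial and integrating term by term, carrying out the integral gives A² · a^5/30.
Setting this equal to 1 gives A² = 1/(a^5/30).
Plugging in a = 5.10 yields A = 0.09325.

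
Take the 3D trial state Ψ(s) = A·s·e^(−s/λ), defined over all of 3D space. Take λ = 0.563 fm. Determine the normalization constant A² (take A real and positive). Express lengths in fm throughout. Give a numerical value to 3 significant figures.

A^2 ≈ 1.88 fm^(-5)

Normalization requires ∫|Ψ|² 4πs² ds = 1, integrated from 0 to ∞.
(Spherical symmetry: dV = 4πs² ds.)
Recall ∫₀^∞ s^m e^(−s/β) ds = m!·β^(m+1), with Ψ = A·s·e^(−s/λ), the integral evaluates to A²·[3·π·λ^5].
Substituting λ = 0.563 gives A² = 1.876, so A = 1.370.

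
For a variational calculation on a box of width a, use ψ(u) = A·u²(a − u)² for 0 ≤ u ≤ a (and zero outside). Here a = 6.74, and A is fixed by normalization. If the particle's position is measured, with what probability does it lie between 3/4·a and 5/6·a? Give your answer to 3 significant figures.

P ≈ 0.0400

P = ∫_{3/4·a}^{5/6·a} |ψ(u)|² du.
The normalization integral ∫|ψ|²du over the whole domain equals a^9/630·A², and A² cancels in the ratio.
In terms of t = u/a (A² and the length scale cancel between numerator and denominator), P = [∫_{3/4}^{5/6} t^4·(1 - t)^4 dt] / [∫_{0}^{1} t^4·(1 - t)^4 dt].
With ∫ t^4·(1 - t)^4 dt = t^5·(70·t^4 - 315·t^3 + 540·t^2 - 420·t + 126)/630 + C, the region integral is ≈ 0.000063456 and the full one is 1/630.
Taking the ratio, P = 0.03998.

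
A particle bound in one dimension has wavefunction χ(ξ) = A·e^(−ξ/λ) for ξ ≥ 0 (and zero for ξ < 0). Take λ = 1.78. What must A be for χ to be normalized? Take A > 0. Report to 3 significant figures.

The normalization condition is ∫|χ|² dξ = 1 from 0 to ∞.
Using ∫₀^∞ ξⁿ e^(−αξ) dξ = n!/αⁿ⁺¹, with χ = A·e^(−ξ/λ), the integral evaluates to A²·[λ/2].
So A² = (λ/2)^(−1).
With λ = 1.78: A² = 1.124 and A = 1.060.

A ≈ 1.06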